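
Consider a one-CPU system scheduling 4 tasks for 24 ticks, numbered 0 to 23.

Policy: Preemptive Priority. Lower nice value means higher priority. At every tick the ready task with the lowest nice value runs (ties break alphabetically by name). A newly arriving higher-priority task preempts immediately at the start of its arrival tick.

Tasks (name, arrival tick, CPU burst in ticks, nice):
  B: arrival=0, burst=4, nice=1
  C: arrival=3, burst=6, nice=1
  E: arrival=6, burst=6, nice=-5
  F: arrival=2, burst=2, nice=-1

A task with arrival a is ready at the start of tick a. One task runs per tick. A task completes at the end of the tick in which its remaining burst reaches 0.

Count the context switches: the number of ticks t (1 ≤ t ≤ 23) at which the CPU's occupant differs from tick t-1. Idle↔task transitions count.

context switches = 5

t=0: ready={B} → run B
t=1: ready={B} → run B
t=2: ready={B,F} → run F
t=3: ready={B,C,F} → run F
t=4: ready={B,C} → run B
t=5: ready={B,C} → run B
t=6: ready={C,E} → run E
t=7: ready={C,E} → run E
t=8: ready={C,E} → run E
t=9: ready={C,E} → run E
t=10: ready={C,E} → run E
t=11: ready={C,E} → run E
t=12: ready={C} → run C
t=13: ready={C} → run C
t=14: ready={C} → run C
t=15: ready={C} → run C
t=16: ready={C} → run C
t=17: ready={C} → run C
t=18: (idle)
t=19: (idle)
t=20: (idle)
t=21: (idle)
t=22: (idle)
t=23: (idle)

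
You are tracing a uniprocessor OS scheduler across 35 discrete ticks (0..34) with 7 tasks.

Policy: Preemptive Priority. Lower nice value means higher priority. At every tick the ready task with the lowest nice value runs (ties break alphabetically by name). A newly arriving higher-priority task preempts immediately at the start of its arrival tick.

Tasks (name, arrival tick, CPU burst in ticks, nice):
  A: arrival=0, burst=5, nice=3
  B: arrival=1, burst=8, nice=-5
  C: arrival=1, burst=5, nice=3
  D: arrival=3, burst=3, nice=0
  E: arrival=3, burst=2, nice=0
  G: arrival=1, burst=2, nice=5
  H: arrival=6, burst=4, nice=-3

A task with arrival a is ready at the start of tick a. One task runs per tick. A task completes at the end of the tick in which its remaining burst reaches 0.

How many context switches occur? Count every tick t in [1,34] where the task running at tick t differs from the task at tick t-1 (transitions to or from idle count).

context switches = 8

t=0: ready={A} → run A
t=1: ready={A,B,C,G} → run B
t=2: ready={A,B,C,G} → run B
t=3: ready={A,B,C,D,E,G} → run B
t=4: ready={A,B,C,D,E,G} → run B
t=5: ready={A,B,C,D,E,G} → run B
t=6: ready={A,B,C,D,E,G,H} → run B
t=7: ready={A,B,C,D,E,G,H} → run B
t=8: ready={A,B,C,D,E,G,H} → run B
t=9: ready={A,C,D,E,G,H} → run H
t=10: ready={A,C,D,E,G,H} → run H
t=11: ready={A,C,D,E,G,H} → run H
t=12: ready={A,C,D,E,G,H} → run H
t=13: ready={A,C,D,E,G} → run D
t=14: ready={A,C,D,E,G} → run D
t=15: ready={A,C,D,E,G} → run D
t=16: ready={A,C,E,G} → run E
t=17: ready={A,C,E,G} → run E
t=18: ready={A,C,G} → run A
t=19: ready={A,C,G} → run A
t=20: ready={A,C,G} → run A
t=21: ready={A,C,G} → run A
t=22: ready={C,G} → run C
t=23: ready={C,G} → run C
t=24: ready={C,G} → run C
t=25: ready={C,G} → run C
t=26: ready={C,G} → run C
t=27: ready={G} → run G
t=28: ready={G} → run G
t=29: (idle)
t=30: (idle)
t=31: (idle)
t=32: (idle)
t=33: (idle)
t=34: (idle)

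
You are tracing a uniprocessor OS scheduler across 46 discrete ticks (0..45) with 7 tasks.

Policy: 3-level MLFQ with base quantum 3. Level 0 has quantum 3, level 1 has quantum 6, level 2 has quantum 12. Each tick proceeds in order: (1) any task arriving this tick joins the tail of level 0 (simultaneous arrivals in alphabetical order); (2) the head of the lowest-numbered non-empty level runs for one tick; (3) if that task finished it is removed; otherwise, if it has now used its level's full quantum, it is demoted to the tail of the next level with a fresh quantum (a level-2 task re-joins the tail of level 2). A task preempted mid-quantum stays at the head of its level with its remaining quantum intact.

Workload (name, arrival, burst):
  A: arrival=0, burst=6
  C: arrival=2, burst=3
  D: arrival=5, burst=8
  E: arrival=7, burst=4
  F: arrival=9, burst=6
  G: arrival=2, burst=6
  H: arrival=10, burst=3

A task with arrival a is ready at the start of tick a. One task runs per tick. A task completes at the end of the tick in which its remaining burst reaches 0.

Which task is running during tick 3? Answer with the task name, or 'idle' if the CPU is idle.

t=0: L0/L1/L2 = A/-/- → run A
t=1: L0/L1/L2 = A/-/- → run A
t=2: L0/L1/L2 = ACG/-/- → run A
t=3: L0/L1/L2 = CG/A/- → run C
t=4: L0/L1/L2 = CG/A/- → run C
t=5: L0/L1/L2 = CGD/A/- → run C
t=6: L0/L1/L2 = GD/A/- → run G
t=7: L0/L1/L2 = GDE/A/- → run G
t=8: L0/L1/L2 = GDE/A/- → run G
t=9: L0/L1/L2 = DEF/AG/- → run D
t=10: L0/L1/L2 = DEFH/AG/- → run D
t=11: L0/L1/L2 = DEFH/AG/- → run D
t=12: L0/L1/L2 = EFH/AGD/- → run E
t=13: L0/L1/L2 = EFH/AGD/- → run E
t=14: L0/L1/L2 = EFH/AGD/- → run E
t=15: L0/L1/L2 = FH/AGDE/- → run F
t=16: L0/L1/L2 = FH/AGDE/- → run F
t=17: L0/L1/L2 = FH/AGDE/- → run F
t=18: L0/L1/L2 = H/AGDEF/- → run H
t=19: L0/L1/L2 = H/AGDEF/- → run H
t=20: L0/L1/L2 = H/AGDEF/- → run H
t=21: L0/L1/L2 = -/AGDEF/- → run A
t=22: L0/L1/L2 = -/AGDEF/- → run A
t=23: L0/L1/L2 = -/AGDEF/- → run A
t=24: L0/L1/L2 = -/GDEF/- → run G
t=25: L0/L1/L2 = -/GDEF/- → run G
t=26: L0/L1/L2 = -/GDEF/- → run G
t=27: L0/L1/L2 = -/DEF/- → run D
t=28: L0/L1/L2 = -/DEF/- → run D
t=29: L0/L1/L2 = -/DEF/- → run D
t=30: L0/L1/L2 = -/DEF/- → run D
t=31: L0/L1/L2 = -/DEF/- → run D
t=32: L0/L1/L2 = -/EF/- → run E
t=33: L0/L1/L2 = -/F/- → run F
t=34: L0/L1/L2 = -/F/- → run F
t=35: L0/L1/L2 = -/F/- → run F
t=36: (idle)
t=37: (idle)
t=38: (idle)
t=39: (idle)
t=40: (idle)
t=41: (idle)
t=42: (idle)
t=43: (idle)
t=44: (idle)
t=45: (idle)

running at tick 3 = C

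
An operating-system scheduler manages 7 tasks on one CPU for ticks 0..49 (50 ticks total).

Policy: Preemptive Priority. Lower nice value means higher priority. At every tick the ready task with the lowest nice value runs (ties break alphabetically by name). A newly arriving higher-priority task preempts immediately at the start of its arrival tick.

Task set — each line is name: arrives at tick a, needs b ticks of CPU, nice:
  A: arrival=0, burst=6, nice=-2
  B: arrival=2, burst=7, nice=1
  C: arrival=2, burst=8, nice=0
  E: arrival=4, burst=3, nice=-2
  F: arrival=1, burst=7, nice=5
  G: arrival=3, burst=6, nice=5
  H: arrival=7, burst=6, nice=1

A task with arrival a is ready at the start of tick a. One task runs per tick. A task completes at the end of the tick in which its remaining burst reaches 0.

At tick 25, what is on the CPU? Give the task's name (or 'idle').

running at tick 25 = H

t=0: ready={A} → run A
t=1: ready={A,F} → run A
t=2: ready={A,B,C,F} → run A
t=3: ready={A,B,C,F,G} → run A
t=4: ready={A,B,C,E,F,G} → run A
t=5: ready={A,B,C,E,F,G} → run A
t=6: ready={B,C,E,F,G} → run E
t=7: ready={B,C,E,F,G,H} → run E
t=8: ready={B,C,E,F,G,H} → run E
t=9: ready={B,C,F,G,H} → run C
t=10: ready={B,C,F,G,H} → run C
t=11: ready={B,C,F,G,H} → run C
t=12: ready={B,C,F,G,H} → run C
t=13: ready={B,C,F,G,H} → run C
t=14: ready={B,C,F,G,H} → run C
t=15: ready={B,C,F,G,H} → run C
t=16: ready={B,C,F,G,H} → run C
t=17: ready={B,F,G,H} → run B
t=18: ready={B,F,G,H} → run B
t=19: ready={B,F,G,H} → run B
t=20: ready={B,F,G,H} → run B
t=21: ready={B,F,G,H} → run B
t=22: ready={B,F,G,H} → run B
t=23: ready={B,F,G,H} → run B
t=24: ready={F,G,H} → run H
t=25: ready={F,G,H} → run H
t=26: ready={F,G,H} → run H
t=27: ready={F,G,H} → run H
t=28: ready={F,G,H} → run H
t=29: ready={F,G,H} → run H
t=30: ready={F,G} → run F
t=31: ready={F,G} → run F
t=32: ready={F,G} → run F
t=33: ready={F,G} → run F
t=34: ready={F,G} → run F
t=35: ready={F,G} → run F
t=36: ready={F,G} → run F
t=37: ready={G} → run G
t=38: ready={G} → run G
t=39: ready={G} → run G
t=40: ready={G} → run G
t=41: ready={G} → run G
t=42: ready={G} → run G
t=43: (idle)
t=44: (idle)
t=45: (idle)
t=46: (idle)
t=47: (idle)
t=48: (idle)
t=49: (idle)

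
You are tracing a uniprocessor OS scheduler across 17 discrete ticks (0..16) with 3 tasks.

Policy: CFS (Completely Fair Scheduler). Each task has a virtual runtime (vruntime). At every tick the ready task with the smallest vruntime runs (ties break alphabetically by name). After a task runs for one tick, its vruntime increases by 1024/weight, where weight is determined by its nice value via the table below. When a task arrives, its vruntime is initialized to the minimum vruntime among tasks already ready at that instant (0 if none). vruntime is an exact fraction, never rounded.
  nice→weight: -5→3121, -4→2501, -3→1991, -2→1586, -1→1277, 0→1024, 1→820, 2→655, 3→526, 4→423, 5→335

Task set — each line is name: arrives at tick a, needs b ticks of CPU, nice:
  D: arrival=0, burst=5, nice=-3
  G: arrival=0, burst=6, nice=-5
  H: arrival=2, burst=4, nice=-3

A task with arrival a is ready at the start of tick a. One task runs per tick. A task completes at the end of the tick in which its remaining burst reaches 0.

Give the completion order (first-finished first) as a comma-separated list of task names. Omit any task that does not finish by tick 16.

completion order = G, H, D

t=0: vr[D=0 G=0] → run D
t=1: vr[D=1024/1991 G=0] → run G
t=2: vr[D=1024/1991 G=1024/3121 H=1024/3121] → run G
t=3: vr[D=1024/1991 G=2048/3121 H=1024/3121] → run H
t=4: vr[D=1024/1991 G=2048/3121 H=5234688/6213911] → run D
t=5: vr[D=2048/1991 G=2048/3121 H=5234688/6213911] → run G
t=6: vr[D=2048/1991 G=3072/3121 H=5234688/6213911] → run H
t=7: vr[D=2048/1991 G=3072/3121 H=8430592/6213911] → run G
t=8: vr[D=2048/1991 G=4096/3121 H=8430592/6213911] → run D
t=9: vr[D=3072/1991 G=4096/3121 H=8430592/6213911] → run G
t=10: vr[D=3072/1991 G=5120/3121 H=8430592/6213911] → run H
t=11: vr[D=3072/1991 G=5120/3121 H=11626496/6213911] → run D
t=12: vr[D=4096/1991 G=5120/3121 H=11626496/6213911] → run G
t=13: vr[D=4096/1991 H=11626496/6213911] → run H
t=14: vr[D=4096/1991] → run D
t=15: (idle)
t=16: (idle)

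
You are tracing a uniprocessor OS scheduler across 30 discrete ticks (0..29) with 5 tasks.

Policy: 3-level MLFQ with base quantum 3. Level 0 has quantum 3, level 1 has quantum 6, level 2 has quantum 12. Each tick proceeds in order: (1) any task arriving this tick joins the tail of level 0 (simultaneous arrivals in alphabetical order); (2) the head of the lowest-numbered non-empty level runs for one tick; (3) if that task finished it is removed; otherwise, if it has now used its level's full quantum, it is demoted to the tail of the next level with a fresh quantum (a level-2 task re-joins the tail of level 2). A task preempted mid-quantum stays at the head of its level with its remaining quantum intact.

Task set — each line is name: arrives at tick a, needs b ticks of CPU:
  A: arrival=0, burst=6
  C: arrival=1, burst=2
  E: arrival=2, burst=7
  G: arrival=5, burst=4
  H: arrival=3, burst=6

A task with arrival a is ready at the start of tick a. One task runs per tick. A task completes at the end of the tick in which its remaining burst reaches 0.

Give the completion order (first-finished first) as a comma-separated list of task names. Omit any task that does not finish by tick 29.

t=0: L0/L1/L2 = A/-/- → run A
t=1: L0/L1/L2 = AC/-/- → run A
t=2: L0/L1/L2 = ACE/-/- → run A
t=3: L0/L1/L2 = CEH/A/- → run C
t=4: L0/L1/L2 = CEH/A/- → run C
t=5: L0/L1/L2 = EHG/A/- → run E
t=6: L0/L1/L2 = EHG/A/- → run E
t=7: L0/L1/L2 = EHG/A/- → run E
t=8: L0/L1/L2 = HG/AE/- → run H
t=9: L0/L1/L2 = HG/AE/- → run H
t=10: L0/L1/L2 = HG/AE/- → run H
t=11: L0/L1/L2 = G/AEH/- → run G
t=12: L0/L1/L2 = G/AEH/- → run G
t=13: L0/L1/L2 = G/AEH/- → run G
t=14: L0/L1/L2 = -/AEHG/- → run A
t=15: L0/L1/L2 = -/AEHG/- → run A
t=16: L0/L1/L2 = -/AEHG/- → run A
t=17: L0/L1/L2 = -/EHG/- → run E
t=18: L0/L1/L2 = -/EHG/- → run E
t=19: L0/L1/L2 = -/EHG/- → run E
t=20: L0/L1/L2 = -/EHG/- → run E
t=21: L0/L1/L2 = -/HG/- → run H
t=22: L0/L1/L2 = -/HG/- → run H
t=23: L0/L1/L2 = -/HG/- → run H
t=24: L0/L1/L2 = -/G/- → run G
t=25: (idle)
t=26: (idle)
t=27: (idle)
t=28: (idle)
t=29: (idle)

completion order = C, A, E, H, G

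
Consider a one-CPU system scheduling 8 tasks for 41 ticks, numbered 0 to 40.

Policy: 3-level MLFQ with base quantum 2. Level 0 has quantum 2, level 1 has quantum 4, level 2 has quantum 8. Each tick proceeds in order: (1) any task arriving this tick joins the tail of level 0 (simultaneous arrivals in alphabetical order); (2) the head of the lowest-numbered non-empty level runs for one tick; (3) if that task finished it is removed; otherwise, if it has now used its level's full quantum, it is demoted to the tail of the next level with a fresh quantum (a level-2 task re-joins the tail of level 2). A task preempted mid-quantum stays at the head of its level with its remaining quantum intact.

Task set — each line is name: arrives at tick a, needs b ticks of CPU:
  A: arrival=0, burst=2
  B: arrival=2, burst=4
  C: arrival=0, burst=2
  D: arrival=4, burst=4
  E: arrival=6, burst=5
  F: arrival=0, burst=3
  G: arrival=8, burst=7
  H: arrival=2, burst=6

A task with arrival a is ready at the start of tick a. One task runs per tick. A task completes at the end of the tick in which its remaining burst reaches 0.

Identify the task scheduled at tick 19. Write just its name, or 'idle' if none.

t=0: L0/L1/L2 = ACF/-/- → run A
t=1: L0/L1/L2 = ACF/-/- → run A
t=2: L0/L1/L2 = CFBH/-/- → run C
t=3: L0/L1/L2 = CFBH/-/- → run C
t=4: L0/L1/L2 = FBHD/-/- → run F
t=5: L0/L1/L2 = FBHD/-/- → run F
t=6: L0/L1/L2 = BHDE/F/- → run B
t=7: L0/L1/L2 = BHDE/F/- → run B
t=8: L0/L1/L2 = HDEG/FB/- → run H
t=9: L0/L1/L2 = HDEG/FB/- → run H
t=10: L0/L1/L2 = DEG/FBH/- → run D
t=11: L0/L1/L2 = DEG/FBH/- → run D
t=12: L0/L1/L2 = EG/FBHD/- → run E
t=13: L0/L1/L2 = EG/FBHD/- → run E
t=14: L0/L1/L2 = G/FBHDE/- → run G
t=15: L0/L1/L2 = G/FBHDE/- → run G
t=16: L0/L1/L2 = -/FBHDEG/- → run F
t=17: L0/L1/L2 = -/BHDEG/- → run B
t=18: L0/L1/L2 = -/BHDEG/- → run B
t=19: L0/L1/L2 = -/HDEG/- → run H
t=20: L0/L1/L2 = -/HDEG/- → run H
t=21: L0/L1/L2 = -/HDEG/- → run H
t=22: L0/L1/L2 = -/HDEG/- → run H
t=23: L0/L1/L2 = -/DEG/- → run D
t=24: L0/L1/L2 = -/DEG/- → run D
t=25: L0/L1/L2 = -/EG/- → run E
t=26: L0/L1/L2 = -/EG/- → run E
t=27: L0/L1/L2 = -/EG/- → run E
t=28: L0/L1/L2 = -/G/- → run G
t=29: L0/L1/L2 = -/G/- → run G
t=30: L0/L1/L2 = -/G/- → run G
t=31: L0/L1/L2 = -/G/- → run G
t=32: L0/L1/L2 = -/-/G → run G
t=33: (idle)
t=34: (idle)
t=35: (idle)
t=36: (idle)
t=37: (idle)
t=38: (idle)
t=39: (idle)
t=40: (idle)

running at tick 19 = H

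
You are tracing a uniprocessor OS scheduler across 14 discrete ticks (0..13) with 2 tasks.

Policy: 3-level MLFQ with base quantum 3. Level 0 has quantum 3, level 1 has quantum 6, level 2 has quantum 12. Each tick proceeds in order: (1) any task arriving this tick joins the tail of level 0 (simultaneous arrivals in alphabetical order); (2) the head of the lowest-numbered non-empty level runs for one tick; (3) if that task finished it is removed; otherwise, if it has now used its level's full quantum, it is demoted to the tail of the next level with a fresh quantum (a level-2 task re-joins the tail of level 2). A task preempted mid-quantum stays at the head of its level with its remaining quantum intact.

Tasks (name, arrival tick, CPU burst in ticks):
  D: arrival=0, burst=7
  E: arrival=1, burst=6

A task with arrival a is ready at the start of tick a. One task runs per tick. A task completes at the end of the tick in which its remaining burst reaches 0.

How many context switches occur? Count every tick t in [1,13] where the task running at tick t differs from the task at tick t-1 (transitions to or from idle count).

t=0: L0/L1/L2 = D/-/- → run D
t=1: L0/L1/L2 = DE/-/- → run D
t=2: L0/L1/L2 = DE/-/- → run D
t=3: L0/L1/L2 = E/D/- → run E
t=4: L0/L1/L2 = E/D/- → run E
t=5: L0/L1/L2 = E/D/- → run E
t=6: L0/L1/L2 = -/DE/- → run D
t=7: L0/L1/L2 = -/DE/- → run D
t=8: L0/L1/L2 = -/DE/- → run D
t=9: L0/L1/L2 = -/DE/- → run D
t=10: L0/L1/L2 = -/E/- → run E
t=11: L0/L1/L2 = -/E/- → run E
t=12: L0/L1/L2 = -/E/- → run E
t=13: (idle)

context switches = 4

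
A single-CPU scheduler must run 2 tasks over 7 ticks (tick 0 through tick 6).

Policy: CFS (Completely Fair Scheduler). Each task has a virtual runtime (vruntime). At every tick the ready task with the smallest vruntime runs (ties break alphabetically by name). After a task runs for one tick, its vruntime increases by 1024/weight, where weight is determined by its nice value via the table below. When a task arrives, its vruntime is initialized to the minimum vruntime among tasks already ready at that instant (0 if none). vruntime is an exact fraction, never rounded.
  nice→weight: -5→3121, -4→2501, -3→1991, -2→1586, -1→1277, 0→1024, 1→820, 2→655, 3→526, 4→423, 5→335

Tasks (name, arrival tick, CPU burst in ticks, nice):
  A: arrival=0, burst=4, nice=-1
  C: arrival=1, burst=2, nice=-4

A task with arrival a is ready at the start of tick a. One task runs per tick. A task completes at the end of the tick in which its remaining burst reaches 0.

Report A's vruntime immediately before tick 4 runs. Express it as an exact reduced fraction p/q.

vruntime(A, start of tick 4) = 2048/1277

t=0: vr[A=0] → run A
t=1: vr[A=1024/1277 C=1024/1277] → run A
t=2: vr[A=2048/1277 C=1024/1277] → run C
t=3: vr[A=2048/1277 C=3868672/3193777] → run C
t=4: vr[A=2048/1277] → run A
t=5: vr[A=3072/1277] → run A
t=6: (idle)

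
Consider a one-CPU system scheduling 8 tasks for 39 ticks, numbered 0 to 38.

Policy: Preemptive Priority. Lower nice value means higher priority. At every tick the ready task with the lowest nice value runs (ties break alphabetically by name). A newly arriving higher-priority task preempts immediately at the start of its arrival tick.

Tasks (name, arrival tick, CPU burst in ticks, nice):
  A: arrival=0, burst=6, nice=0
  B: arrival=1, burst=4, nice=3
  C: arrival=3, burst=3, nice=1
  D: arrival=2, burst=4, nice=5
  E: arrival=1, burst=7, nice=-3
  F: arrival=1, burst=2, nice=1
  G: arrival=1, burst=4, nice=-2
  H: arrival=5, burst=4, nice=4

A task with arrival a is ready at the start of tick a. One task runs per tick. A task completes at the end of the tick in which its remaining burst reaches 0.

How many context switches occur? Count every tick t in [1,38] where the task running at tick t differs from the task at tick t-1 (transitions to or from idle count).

t=0: ready={A} → run A
t=1: ready={A,B,E,F,G} → run E
t=2: ready={A,B,D,E,F,G} → run E
t=3: ready={A,B,C,D,E,F,G} → run E
t=4: ready={A,B,C,D,E,F,G} → run E
t=5: ready={A,B,C,D,E,F,G,H} → run E
t=6: ready={A,B,C,D,E,F,G,H} → run E
t=7: ready={A,B,C,D,E,F,G,H} → run E
t=8: ready={A,B,C,D,F,G,H} → run G
t=9: ready={A,B,C,D,F,G,H} → run G
t=10: ready={A,B,C,D,F,G,H} → run G
t=11: ready={A,B,C,D,F,G,H} → run G
t=12: ready={A,B,C,D,F,H} → run A
t=13: ready={A,B,C,D,F,H} → run A
t=14: ready={A,B,C,D,F,H} → run A
t=15: ready={A,B,C,D,F,H} → run A
t=16: ready={A,B,C,D,F,H} → run A
t=17: ready={B,C,D,F,H} → run C
t=18: ready={B,C,D,F,H} → run C
t=19: ready={B,C,D,F,H} → run C
t=20: ready={B,D,F,H} → run F
t=21: ready={B,D,F,H} → run F
t=22: ready={B,D,H} → run B
t=23: ready={B,D,H} → run B
t=24: ready={B,D,H} → run B
t=25: ready={B,D,H} → run B
t=26: ready={D,H} → run H
t=27: ready={D,H} → run H
t=28: ready={D,H} → run H
t=29: ready={D,H} → run H
t=30: ready={D} → run D
t=31: ready={D} → run D
t=32: ready={D} → run D
t=33: ready={D} → run D
t=34: (idle)
t=35: (idle)
t=36: (idle)
t=37: (idle)
t=38: (idle)

context switches = 9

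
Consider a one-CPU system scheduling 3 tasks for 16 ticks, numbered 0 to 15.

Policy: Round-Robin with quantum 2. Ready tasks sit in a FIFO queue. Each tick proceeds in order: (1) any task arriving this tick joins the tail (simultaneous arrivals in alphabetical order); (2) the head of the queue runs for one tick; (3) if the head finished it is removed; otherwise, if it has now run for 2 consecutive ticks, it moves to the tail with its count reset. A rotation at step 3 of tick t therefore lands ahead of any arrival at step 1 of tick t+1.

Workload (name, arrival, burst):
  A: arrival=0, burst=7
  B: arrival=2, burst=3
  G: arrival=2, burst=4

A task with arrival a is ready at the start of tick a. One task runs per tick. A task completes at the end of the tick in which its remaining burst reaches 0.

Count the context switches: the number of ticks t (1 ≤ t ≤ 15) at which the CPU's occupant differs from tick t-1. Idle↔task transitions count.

t=0: queue=[A] q_used=0 → run A
t=1: queue=[A] q_used=1 → run A
t=2: queue=[A,B,G] q_used=0 → run A
t=3: queue=[A,B,G] q_used=1 → run A
t=4: queue=[B,G,A] q_used=0 → run B
t=5: queue=[B,G,A] q_used=1 → run B
t=6: queue=[G,A,B] q_used=0 → run G
t=7: queue=[G,A,B] q_used=1 → run G
t=8: queue=[A,B,G] q_used=0 → run A
t=9: queue=[A,B,G] q_used=1 → run A
t=10: queue=[B,G,A] q_used=0 → run B
t=11: queue=[G,A] q_used=0 → run G
t=12: queue=[G,A] q_used=1 → run G
t=13: queue=[A] q_used=0 → run A
t=14: (idle)
t=15: (idle)

context switches = 7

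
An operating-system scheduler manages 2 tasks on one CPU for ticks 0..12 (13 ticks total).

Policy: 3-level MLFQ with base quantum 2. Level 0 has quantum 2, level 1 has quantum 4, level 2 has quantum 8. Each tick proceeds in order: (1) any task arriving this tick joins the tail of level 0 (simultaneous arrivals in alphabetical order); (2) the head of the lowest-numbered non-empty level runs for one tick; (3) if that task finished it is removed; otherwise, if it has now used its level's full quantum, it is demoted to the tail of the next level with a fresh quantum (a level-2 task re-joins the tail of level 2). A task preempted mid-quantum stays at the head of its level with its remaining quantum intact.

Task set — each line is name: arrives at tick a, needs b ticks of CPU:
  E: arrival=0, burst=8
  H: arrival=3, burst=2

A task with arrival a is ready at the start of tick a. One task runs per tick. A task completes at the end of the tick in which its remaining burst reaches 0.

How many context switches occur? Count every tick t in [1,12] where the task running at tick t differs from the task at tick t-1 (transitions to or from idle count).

t=0: L0/L1/L2 = E/-/- → run E
t=1: L0/L1/L2 = E/-/- → run E
t=2: L0/L1/L2 = -/E/- → run E
t=3: L0/L1/L2 = H/E/- → run H
t=4: L0/L1/L2 = H/E/- → run H
t=5: L0/L1/L2 = -/E/- → run E
t=6: L0/L1/L2 = -/E/- → run E
t=7: L0/L1/L2 = -/E/- → run E
t=8: L0/L1/L2 = -/-/E → run E
t=9: L0/L1/L2 = -/-/E → run E
t=10: (idle)
t=11: (idle)
t=12: (idle)

context switches = 3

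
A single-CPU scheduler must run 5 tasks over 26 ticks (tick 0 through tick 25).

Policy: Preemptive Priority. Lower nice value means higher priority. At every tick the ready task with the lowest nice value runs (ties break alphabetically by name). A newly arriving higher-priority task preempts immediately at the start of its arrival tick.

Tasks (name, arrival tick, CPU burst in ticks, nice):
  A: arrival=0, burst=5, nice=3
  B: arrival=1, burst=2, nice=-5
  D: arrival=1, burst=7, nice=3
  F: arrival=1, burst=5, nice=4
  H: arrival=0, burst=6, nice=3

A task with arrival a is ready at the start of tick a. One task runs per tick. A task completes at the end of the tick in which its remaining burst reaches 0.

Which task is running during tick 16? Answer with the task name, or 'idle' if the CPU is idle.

running at tick 16 = H

t=0: ready={A,H} → run A
t=1: ready={A,B,D,F,H} → run B
t=2: ready={A,B,D,F,H} → run B
t=3: ready={A,D,F,H} → run A
t=4: ready={A,D,F,H} → run A
t=5: ready={A,D,F,H} → run A
t=6: ready={A,D,F,H} → run A
t=7: ready={D,F,H} → run D
t=8: ready={D,F,H} → run D
t=9: ready={D,F,H} → run D
t=10: ready={D,F,H} → run D
t=11: ready={D,F,H} → run D
t=12: ready={D,F,H} → run D
t=13: ready={D,F,H} → run D
t=14: ready={F,H} → run H
t=15: ready={F,H} → run H
t=16: ready={F,H} → run H
t=17: ready={F,H} → run H
t=18: ready={F,H} → run H
t=19: ready={F,H} → run H
t=20: ready={F} → run F
t=21: ready={F} → run F
t=22: ready={F} → run F
t=23: ready={F} → run F
t=24: ready={F} → run F
t=25: (idle)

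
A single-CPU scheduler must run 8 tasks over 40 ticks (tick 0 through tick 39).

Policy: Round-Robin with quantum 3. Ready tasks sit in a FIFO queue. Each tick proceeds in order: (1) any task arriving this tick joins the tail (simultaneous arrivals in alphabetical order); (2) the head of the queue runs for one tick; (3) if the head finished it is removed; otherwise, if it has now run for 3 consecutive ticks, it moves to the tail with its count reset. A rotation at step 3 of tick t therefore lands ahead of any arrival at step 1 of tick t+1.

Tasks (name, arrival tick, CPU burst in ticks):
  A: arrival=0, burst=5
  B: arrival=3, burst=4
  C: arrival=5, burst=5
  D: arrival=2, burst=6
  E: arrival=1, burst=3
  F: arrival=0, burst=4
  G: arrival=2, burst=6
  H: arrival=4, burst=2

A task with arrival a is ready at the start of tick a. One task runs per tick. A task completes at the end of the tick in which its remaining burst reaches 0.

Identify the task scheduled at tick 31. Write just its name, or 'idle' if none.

running at tick 31 = G

t=0: queue=[A,F] q_used=0 → run A
t=1: queue=[A,F,E] q_used=1 → run A
t=2: queue=[A,F,E,D,G] q_used=2 → run A
t=3: queue=[F,E,D,G,A,B] q_used=0 → run F
t=4: queue=[F,E,D,G,A,B,H] q_used=1 → run F
t=5: queue=[F,E,D,G,A,B,H,C] q_used=2 → run F
t=6: queue=[E,D,G,A,B,H,C,F] q_used=0 → run E
t=7: queue=[E,D,G,A,B,H,C,F] q_used=1 → run E
t=8: queue=[E,D,G,A,B,H,C,F] q_used=2 → run E
t=9: queue=[D,G,A,B,H,C,F] q_used=0 → run D
t=10: queue=[D,G,A,B,H,C,F] q_used=1 → run D
t=11: queue=[D,G,A,B,H,C,F] q_used=2 → run D
t=12: queue=[G,A,B,H,C,F,D] q_used=0 → run G
t=13: queue=[G,A,B,H,C,F,D] q_used=1 → run G
t=14: queue=[G,A,B,H,C,F,D] q_used=2 → run G
t=15: queue=[A,B,H,C,F,D,G] q_used=0 → run A
t=16: queue=[A,B,H,C,F,D,G] q_used=1 → run A
t=17: queue=[B,H,C,F,D,G] q_used=0 → run B
t=18: queue=[B,H,C,F,D,G] q_used=1 → run B
t=19: queue=[B,H,C,F,D,G] q_used=2 → run B
t=20: queue=[H,C,F,D,G,B] q_used=0 → run H
t=21: queue=[H,C,F,D,G,B] q_used=1 → run H
t=22: queue=[C,F,D,G,B] q_used=0 → run C
t=23: queue=[C,F,D,G,B] q_used=1 → run C
t=24: queue=[C,F,D,G,B] q_used=2 → run C
t=25: queue=[F,D,G,B,C] q_used=0 → run F
t=26: queue=[D,G,B,C] q_used=0 → run D
t=27: queue=[D,G,B,C] q_used=1 → run D
t=28: queue=[D,G,B,C] q_used=2 → run D
t=29: queue=[G,B,C] q_used=0 → run G
t=30: queue=[G,B,C] q_used=1 → run G
t=31: queue=[G,B,C] q_used=2 → run G
t=32: queue=[B,C] q_used=0 → run B
t=33: queue=[C] q_used=0 → run C
t=34: queue=[C] q_used=1 → run C
t=35: (idle)
t=36: (idle)
t=37: (idle)
t=38: (idle)
t=39: (idle)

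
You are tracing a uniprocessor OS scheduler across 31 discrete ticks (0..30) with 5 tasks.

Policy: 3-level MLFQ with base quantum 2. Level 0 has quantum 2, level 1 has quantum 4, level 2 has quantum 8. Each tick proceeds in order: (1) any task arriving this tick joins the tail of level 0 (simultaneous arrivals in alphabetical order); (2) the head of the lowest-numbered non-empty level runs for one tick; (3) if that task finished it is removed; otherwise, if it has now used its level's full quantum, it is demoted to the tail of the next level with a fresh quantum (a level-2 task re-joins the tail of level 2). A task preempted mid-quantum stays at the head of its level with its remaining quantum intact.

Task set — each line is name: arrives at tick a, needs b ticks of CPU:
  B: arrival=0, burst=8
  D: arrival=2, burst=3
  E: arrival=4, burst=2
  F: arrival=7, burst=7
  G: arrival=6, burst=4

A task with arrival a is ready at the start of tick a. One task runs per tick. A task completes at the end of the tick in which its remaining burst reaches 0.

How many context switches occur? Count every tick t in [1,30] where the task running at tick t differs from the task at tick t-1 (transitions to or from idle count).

context switches = 11

t=0: L0/L1/L2 = B/-/- → run B
t=1: L0/L1/L2 = B/-/- → run B
t=2: L0/L1/L2 = D/B/- → run D
t=3: L0/L1/L2 = D/B/- → run D
t=4: L0/L1/L2 = E/BD/- → run E
t=5: L0/L1/L2 = E/BD/- → run E
t=6: L0/L1/L2 = G/BD/- → run G
t=7: L0/L1/L2 = GF/BD/- → run G
t=8: L0/L1/L2 = F/BDG/- → run F
t=9: L0/L1/L2 = F/BDG/- → run F
t=10: L0/L1/L2 = -/BDGF/- → run B
t=11: L0/L1/L2 = -/BDGF/- → run B
t=12: L0/L1/L2 = -/BDGF/- → run B
t=13: L0/L1/L2 = -/BDGF/- → run B
t=14: L0/L1/L2 = -/DGF/B → run D
t=15: L0/L1/L2 = -/GF/B → run G
t=16: L0/L1/L2 = -/GF/B → run G
t=17: L0/L1/L2 = -/F/B → run F
t=18: L0/L1/L2 = -/F/B → run F
t=19: L0/L1/L2 = -/F/B → run F
t=20: L0/L1/L2 = -/F/B → run F
t=21: L0/L1/L2 = -/-/BF → run B
t=22: L0/L1/L2 = -/-/BF → run B
t=23: L0/L1/L2 = -/-/F → run F
t=24: (idle)
t=25: (idle)
t=26: (idle)
t=27: (idle)
t=28: (idle)
t=29: (idle)
t=30: (idle)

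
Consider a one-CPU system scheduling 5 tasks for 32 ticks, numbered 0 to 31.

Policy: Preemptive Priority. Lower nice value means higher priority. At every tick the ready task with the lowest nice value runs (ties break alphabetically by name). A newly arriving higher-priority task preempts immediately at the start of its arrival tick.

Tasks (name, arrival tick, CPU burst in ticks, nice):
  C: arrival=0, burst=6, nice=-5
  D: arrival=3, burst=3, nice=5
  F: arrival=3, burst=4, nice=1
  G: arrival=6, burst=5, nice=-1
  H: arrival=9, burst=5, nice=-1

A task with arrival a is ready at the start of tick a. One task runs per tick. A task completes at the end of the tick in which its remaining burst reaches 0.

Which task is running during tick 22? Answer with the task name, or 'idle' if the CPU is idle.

t=0: ready={C} → run C
t=1: ready={C} → run C
t=2: ready={C} → run C
t=3: ready={C,D,F} → run C
t=4: ready={C,D,F} → run C
t=5: ready={C,D,F} → run C
t=6: ready={D,F,G} → run G
t=7: ready={D,F,G} → run G
t=8: ready={D,F,G} → run G
t=9: ready={D,F,G,H} → run G
t=10: ready={D,F,G,H} → run G
t=11: ready={D,F,H} → run H
t=12: ready={D,F,H} → run H
t=13: ready={D,F,H} → run H
t=14: ready={D,F,H} → run H
t=15: ready={D,F,H} → run H
t=16: ready={D,F} → run F
t=17: ready={D,F} → run F
t=18: ready={D,F} → run F
t=19: ready={D,F} → run F
t=20: ready={D} → run D
t=21: ready={D} → run D
t=22: ready={D} → run D
t=23: (idle)
t=24: (idle)
t=25: (idle)
t=26: (idle)
t=27: (idle)
t=28: (idle)
t=29: (idle)
t=30: (idle)
t=31: (idle)

running at tick 22 = D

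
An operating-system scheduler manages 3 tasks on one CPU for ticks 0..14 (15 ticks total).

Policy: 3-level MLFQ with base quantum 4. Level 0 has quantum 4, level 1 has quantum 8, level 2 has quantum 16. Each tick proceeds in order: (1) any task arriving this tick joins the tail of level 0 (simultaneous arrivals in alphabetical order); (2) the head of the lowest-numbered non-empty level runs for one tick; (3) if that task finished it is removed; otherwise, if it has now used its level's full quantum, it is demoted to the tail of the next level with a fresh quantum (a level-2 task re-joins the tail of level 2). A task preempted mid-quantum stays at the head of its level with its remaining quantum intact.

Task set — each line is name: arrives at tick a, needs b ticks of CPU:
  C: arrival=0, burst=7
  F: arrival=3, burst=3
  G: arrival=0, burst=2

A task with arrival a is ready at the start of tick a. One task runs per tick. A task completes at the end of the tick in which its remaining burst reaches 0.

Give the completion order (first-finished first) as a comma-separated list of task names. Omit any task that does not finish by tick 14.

completion order = G, F, C

t=0: L0/L1/L2 = CG/-/- → run C
t=1: L0/L1/L2 = CG/-/- → run C
t=2: L0/L1/L2 = CG/-/- → run C
t=3: L0/L1/L2 = CGF/-/- → run C
t=4: L0/L1/L2 = GF/C/- → run G
t=5: L0/L1/L2 = GF/C/- → run G
t=6: L0/L1/L2 = F/C/- → run F
t=7: L0/L1/L2 = F/C/- → run F
t=8: L0/L1/L2 = F/C/- → run F
t=9: L0/L1/L2 = -/C/- → run C
t=10: L0/L1/L2 = -/C/- → run C
t=11: L0/L1/L2 = -/C/- → run C
t=12: (idle)
t=13: (idle)
t=14: (idle)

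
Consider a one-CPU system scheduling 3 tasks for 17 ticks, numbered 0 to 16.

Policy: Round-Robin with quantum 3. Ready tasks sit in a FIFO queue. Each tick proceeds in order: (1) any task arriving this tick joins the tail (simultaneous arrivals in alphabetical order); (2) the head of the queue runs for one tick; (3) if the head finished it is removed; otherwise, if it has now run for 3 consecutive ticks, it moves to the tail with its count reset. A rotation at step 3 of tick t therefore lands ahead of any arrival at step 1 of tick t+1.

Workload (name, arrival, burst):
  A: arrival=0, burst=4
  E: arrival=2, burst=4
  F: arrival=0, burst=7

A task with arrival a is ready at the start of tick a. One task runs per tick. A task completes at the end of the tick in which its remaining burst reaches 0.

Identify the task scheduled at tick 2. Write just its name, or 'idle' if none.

running at tick 2 = A

t=0: queue=[A,F] q_used=0 → run A
t=1: queue=[A,F] q_used=1 → run A
t=2: queue=[A,F,E] q_used=2 → run A
t=3: queue=[F,E,A] q_used=0 → run F
t=4: queue=[F,E,A] q_used=1 → run F
t=5: queue=[F,E,A] q_used=2 → run F
t=6: queue=[E,A,F] q_used=0 → run E
t=7: queue=[E,A,F] q_used=1 → run E
t=8: queue=[E,A,F] q_used=2 → run E
t=9: queue=[A,F,E] q_used=0 → run A
t=10: queue=[F,E] q_used=0 → run F
t=11: queue=[F,E] q_used=1 → run F
t=12: queue=[F,E] q_used=2 → run F
t=13: queue=[E,F] q_used=0 → run E
t=14: queue=[F] q_used=0 → run F
t=15: (idle)
t=16: (idle)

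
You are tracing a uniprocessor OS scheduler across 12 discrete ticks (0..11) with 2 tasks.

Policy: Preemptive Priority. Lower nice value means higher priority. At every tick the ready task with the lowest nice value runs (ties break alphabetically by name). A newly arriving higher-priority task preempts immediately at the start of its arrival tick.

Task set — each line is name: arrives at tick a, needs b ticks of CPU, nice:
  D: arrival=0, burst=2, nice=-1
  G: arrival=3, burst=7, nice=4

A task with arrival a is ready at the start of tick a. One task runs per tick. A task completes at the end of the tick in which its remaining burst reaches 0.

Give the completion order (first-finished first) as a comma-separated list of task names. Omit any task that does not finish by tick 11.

t=0: ready={D} → run D
t=1: ready={D} → run D
t=2: (idle)
t=3: ready={G} → run G
t=4: ready={G} → run G
t=5: ready={G} → run G
t=6: ready={G} → run G
t=7: ready={G} → run G
t=8: ready={G} → run G
t=9: ready={G} → run G
t=10: (idle)
t=11: (idle)

completion order = D, G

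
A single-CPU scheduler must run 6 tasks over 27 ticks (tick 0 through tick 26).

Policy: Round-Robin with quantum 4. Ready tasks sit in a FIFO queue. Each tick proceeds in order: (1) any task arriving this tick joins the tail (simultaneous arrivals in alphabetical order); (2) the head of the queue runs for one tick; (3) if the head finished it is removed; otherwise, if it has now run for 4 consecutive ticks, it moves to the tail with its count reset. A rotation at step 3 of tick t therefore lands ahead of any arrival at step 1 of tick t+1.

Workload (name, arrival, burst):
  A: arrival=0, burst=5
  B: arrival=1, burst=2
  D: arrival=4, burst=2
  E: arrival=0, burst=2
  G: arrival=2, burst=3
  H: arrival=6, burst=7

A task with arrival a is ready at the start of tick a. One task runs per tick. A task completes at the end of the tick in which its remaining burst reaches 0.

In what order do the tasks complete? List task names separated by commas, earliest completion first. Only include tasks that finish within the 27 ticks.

completion order = E, B, G, A, D, H

t=0: queue=[A,E] q_used=0 → run A
t=1: queue=[A,E,B] q_used=1 → run A
t=2: queue=[A,E,B,G] q_used=2 → run A
t=3: queue=[A,E,B,G] q_used=3 → run A
t=4: queue=[E,B,G,A,D] q_used=0 → run E
t=5: queue=[E,B,G,A,D] q_used=1 → run E
t=6: queue=[B,G,A,D,H] q_used=0 → run B
t=7: queue=[B,G,A,D,H] q_used=1 → run B
t=8: queue=[G,A,D,H] q_used=0 → run G
t=9: queue=[G,A,D,H] q_used=1 → run G
t=10: queue=[G,A,D,H] q_used=2 → run G
t=11: queue=[A,D,H] q_used=0 → run A
t=12: queue=[D,H] q_used=0 → run D
t=13: queue=[D,H] q_used=1 → run D
t=14: queue=[H] q_used=0 → run H
t=15: queue=[H] q_used=1 → run H
t=16: queue=[H] q_used=2 → run H
t=17: queue=[H] q_used=3 → run H
t=18: queue=[H] q_used=0 → run H
t=19: queue=[H] q_used=1 → run H
t=20: queue=[H] q_used=2 → run H
t=21: (idle)
t=22: (idle)
t=23: (idle)
t=24: (idle)
t=25: (idle)
t=26: (idle)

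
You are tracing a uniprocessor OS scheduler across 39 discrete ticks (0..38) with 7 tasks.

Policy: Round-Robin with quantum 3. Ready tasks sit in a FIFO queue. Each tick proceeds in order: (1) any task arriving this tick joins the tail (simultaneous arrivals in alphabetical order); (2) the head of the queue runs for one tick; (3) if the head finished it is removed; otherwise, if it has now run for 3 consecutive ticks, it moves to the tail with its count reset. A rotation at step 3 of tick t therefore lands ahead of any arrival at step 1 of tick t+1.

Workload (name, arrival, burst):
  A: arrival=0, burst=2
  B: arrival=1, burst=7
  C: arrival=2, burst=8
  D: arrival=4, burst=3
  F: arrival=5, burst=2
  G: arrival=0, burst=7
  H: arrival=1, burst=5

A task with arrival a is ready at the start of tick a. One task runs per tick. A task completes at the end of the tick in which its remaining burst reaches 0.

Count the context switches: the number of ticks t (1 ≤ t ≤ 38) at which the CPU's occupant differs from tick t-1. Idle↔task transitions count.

t=0: queue=[A,G] q_used=0 → run A
t=1: queue=[A,G,B,H] q_used=1 → run A
t=2: queue=[G,B,H,C] q_used=0 → run G
t=3: queue=[G,B,H,C] q_used=1 → run G
t=4: queue=[G,B,H,C,D] q_used=2 → run G
t=5: queue=[B,H,C,D,G,F] q_used=0 → run B
t=6: queue=[B,H,C,D,G,F] q_used=1 → run B
t=7: queue=[B,H,C,D,G,F] q_used=2 → run B
t=8: queue=[H,C,D,G,F,B] q_used=0 → run H
t=9: queue=[H,C,D,G,F,B] q_used=1 → run H
t=10: queue=[H,C,D,G,F,B] q_used=2 → run H
t=11: queue=[C,D,G,F,B,H] q_used=0 → run C
t=12: queue=[C,D,G,F,B,H] q_used=1 → run C
t=13: queue=[C,D,G,F,B,H] q_used=2 → run C
t=14: queue=[D,G,F,B,H,C] q_used=0 → run D
t=15: queue=[D,G,F,B,H,C] q_used=1 → run D
t=16: queue=[D,G,F,B,H,C] q_used=2 → run D
t=17: queue=[G,F,B,H,C] q_used=0 → run G
t=18: queue=[G,F,B,H,C] q_used=1 → run G
t=19: queue=[G,F,B,H,C] q_used=2 → run G
t=20: queue=[F,B,H,C,G] q_used=0 → run F
t=21: queue=[F,B,H,C,G] q_used=1 → run F
t=22: queue=[B,H,C,G] q_used=0 → run B
t=23: queue=[B,H,C,G] q_used=1 → run B
t=24: queue=[B,H,C,G] q_used=2 → run B
t=25: queue=[H,C,G,B] q_used=0 → run H
t=26: queue=[H,C,G,B] q_used=1 → run H
t=27: queue=[C,G,B] q_used=0 → run C
t=28: queue=[C,G,B] q_used=1 → run C
t=29: queue=[C,G,B] q_used=2 → run C
t=30: queue=[G,B,C] q_used=0 → run G
t=31: queue=[B,C] q_used=0 → run B
t=32: queue=[C] q_used=0 → run C
t=33: queue=[C] q_used=1 → run C
t=34: (idle)
t=35: (idle)
t=36: (idle)
t=37: (idle)
t=38: (idle)

context switches = 14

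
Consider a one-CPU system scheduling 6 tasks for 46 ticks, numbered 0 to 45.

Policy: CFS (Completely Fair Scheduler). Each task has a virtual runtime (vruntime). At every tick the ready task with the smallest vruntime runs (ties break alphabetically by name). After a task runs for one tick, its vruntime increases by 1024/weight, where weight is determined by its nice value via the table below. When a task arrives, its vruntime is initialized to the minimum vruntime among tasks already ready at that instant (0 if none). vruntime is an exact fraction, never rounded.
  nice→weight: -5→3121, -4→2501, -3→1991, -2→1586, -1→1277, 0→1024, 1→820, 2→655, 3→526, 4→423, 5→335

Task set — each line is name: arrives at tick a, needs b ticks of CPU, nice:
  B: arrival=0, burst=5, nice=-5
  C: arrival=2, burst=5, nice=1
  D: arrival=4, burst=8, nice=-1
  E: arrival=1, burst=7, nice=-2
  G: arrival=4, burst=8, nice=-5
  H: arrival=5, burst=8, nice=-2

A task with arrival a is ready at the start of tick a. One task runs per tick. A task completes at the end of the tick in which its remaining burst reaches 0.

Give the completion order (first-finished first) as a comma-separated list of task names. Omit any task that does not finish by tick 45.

completion order = B, G, E, H, C, D

t=0: vr[B=0] → run B
t=1: vr[B=1024/3121 E=1024/3121] → run B
t=2: vr[B=2048/3121 C=1024/3121 E=1024/3121] → run C
t=3: vr[B=2048/3121 C=1008896/639805 E=1024/3121] → run E
t=4: vr[B=2048/3121 C=1008896/639805 D=2048/3121 E=2409984/2474953 G=2048/3121] → run B
t=5: vr[B=3072/3121 C=1008896/639805 D=2048/3121 E=2409984/2474953 G=2048/3121 H=2048/3121] → run D
t=6: vr[B=3072/3121 C=1008896/639805 D=5811200/3985517 E=2409984/2474953 G=2048/3121 H=2048/3121] → run G
t=7: vr[B=3072/3121 C=1008896/639805 D=5811200/3985517 E=2409984/2474953 G=3072/3121 H=2048/3121] → run H
t=8: vr[B=3072/3121 C=1008896/639805 D=5811200/3985517 E=2409984/2474953 G=3072/3121 H=3222016/2474953] → run E
t=9: vr[B=3072/3121 C=1008896/639805 D=5811200/3985517 E=4007936/2474953 G=3072/3121 H=3222016/2474953] → run B
t=10: vr[B=4096/3121 C=1008896/639805 D=5811200/3985517 E=4007936/2474953 G=3072/3121 H=3222016/2474953] → run G
t=11: vr[B=4096/3121 C=1008896/639805 D=5811200/3985517 E=4007936/2474953 G=4096/3121 H=3222016/2474953] → run H
t=12: vr[B=4096/3121 C=1008896/639805 D=5811200/3985517 E=4007936/2474953 G=4096/3121 H=4819968/2474953] → run B
t=13: vr[C=1008896/639805 D=5811200/3985517 E=4007936/2474953 G=4096/3121 H=4819968/2474953] → run G
t=14: vr[C=1008896/639805 D=5811200/3985517 E=4007936/2474953 G=5120/3121 H=4819968/2474953] → run D
t=15: vr[C=1008896/639805 D=9007104/3985517 E=4007936/2474953 G=5120/3121 H=4819968/2474953] → run C
t=16: vr[C=1807872/639805 D=9007104/3985517 E=4007936/2474953 G=5120/3121 H=4819968/2474953] → run E
t=17: vr[C=1807872/639805 D=9007104/3985517 E=5605888/2474953 G=5120/3121 H=4819968/2474953] → run G
t=18: vr[C=1807872/639805 D=9007104/3985517 E=5605888/2474953 G=6144/3121 H=4819968/2474953] → run H
t=19: vr[C=1807872/639805 D=9007104/3985517 E=5605888/2474953 G=6144/3121 H=6417920/2474953] → run G
t=20: vr[C=1807872/639805 D=9007104/3985517 E=5605888/2474953 G=7168/3121 H=6417920/2474953] → run D
t=21: vr[C=1807872/639805 D=12203008/3985517 E=5605888/2474953 G=7168/3121 H=6417920/2474953] → run E
t=22: vr[C=1807872/639805 D=12203008/3985517 E=7203840/2474953 G=7168/3121 H=6417920/2474953] → run G
t=23: vr[C=1807872/639805 D=12203008/3985517 E=7203840/2474953 G=8192/3121 H=6417920/2474953] → run H
t=24: vr[C=1807872/639805 D=12203008/3985517 E=7203840/2474953 G=8192/3121 H=8015872/2474953] → run G
t=25: vr[C=1807872/639805 D=12203008/3985517 E=7203840/2474953 G=9216/3121 H=8015872/2474953] → run C
t=26: vr[C=2606848/639805 D=12203008/3985517 E=7203840/2474953 G=9216/3121 H=8015872/2474953] → run E
t=27: vr[C=2606848/639805 D=12203008/3985517 E=8801792/2474953 G=9216/3121 H=8015872/2474953] → run G
t=28: vr[C=2606848/639805 D=12203008/3985517 E=8801792/2474953 H=8015872/2474953] → run D
t=29: vr[C=2606848/639805 D=15398912/3985517 E=8801792/2474953 H=8015872/2474953] → run H
t=30: vr[C=2606848/639805 D=15398912/3985517 E=8801792/2474953 H=9613824/2474953] → run E
t=31: vr[C=2606848/639805 D=15398912/3985517 E=10399744/2474953 H=9613824/2474953] → run D
t=32: vr[C=2606848/639805 D=18594816/3985517 E=10399744/2474953 H=9613824/2474953] → run H
t=33: vr[C=2606848/639805 D=18594816/3985517 E=10399744/2474953 H=11211776/2474953] → run C
t=34: vr[C=3405824/639805 D=18594816/3985517 E=10399744/2474953 H=11211776/2474953] → run E
t=35: vr[C=3405824/639805 D=18594816/3985517 H=11211776/2474953] → run H
t=36: vr[C=3405824/639805 D=18594816/3985517 H=12809728/2474953] → run D
t=37: vr[C=3405824/639805 D=21790720/3985517 H=12809728/2474953] → run H
t=38: vr[C=3405824/639805 D=21790720/3985517] → run C
t=39: vr[D=21790720/3985517] → run D
t=40: vr[D=24986624/3985517] → run D
t=41: (idle)
t=42: (idle)
t=43: (idle)
t=44: (idle)
t=45: (idle)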